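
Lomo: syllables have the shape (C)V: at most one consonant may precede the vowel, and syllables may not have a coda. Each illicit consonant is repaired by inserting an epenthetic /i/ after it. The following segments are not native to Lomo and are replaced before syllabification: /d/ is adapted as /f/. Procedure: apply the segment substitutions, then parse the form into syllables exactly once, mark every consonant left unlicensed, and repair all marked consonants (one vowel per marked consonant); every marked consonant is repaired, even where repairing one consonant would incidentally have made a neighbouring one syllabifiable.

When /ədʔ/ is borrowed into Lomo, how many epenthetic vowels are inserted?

2

After substitution the input is /əfʔ/.
The unsyllabifiable consonants are /f/, /ʔ/; each receives one epenthetic vowel.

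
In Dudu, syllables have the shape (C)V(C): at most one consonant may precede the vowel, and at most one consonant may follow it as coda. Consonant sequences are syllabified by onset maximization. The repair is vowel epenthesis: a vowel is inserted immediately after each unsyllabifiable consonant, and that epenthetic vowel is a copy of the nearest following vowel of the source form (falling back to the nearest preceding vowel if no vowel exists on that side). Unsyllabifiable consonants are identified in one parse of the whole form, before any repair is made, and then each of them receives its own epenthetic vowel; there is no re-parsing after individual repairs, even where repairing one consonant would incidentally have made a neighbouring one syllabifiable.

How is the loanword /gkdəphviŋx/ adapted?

gəkədəphiviŋxi

Syllabifying with onset maximization leaves /g/, /k/, /h/, /x/ stranded (at most one coda consonant is licensed; onsets are limited to one consonant).
Inserting the epenthetic vowel yields /g/ → /gə/, /k/ → /kə/, /h/ → /hi/, /x/ → /xi/.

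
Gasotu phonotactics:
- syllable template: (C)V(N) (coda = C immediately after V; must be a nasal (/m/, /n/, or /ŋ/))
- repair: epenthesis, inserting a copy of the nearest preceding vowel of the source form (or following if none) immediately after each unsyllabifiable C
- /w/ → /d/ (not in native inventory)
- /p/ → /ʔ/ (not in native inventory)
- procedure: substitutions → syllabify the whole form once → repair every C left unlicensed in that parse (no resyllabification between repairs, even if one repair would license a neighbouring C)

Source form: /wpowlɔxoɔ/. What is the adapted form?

doʔodolɔxoɔ

Substitution: /w/ → /d/, /p/ → /ʔ/, giving /dʔodlɔxoɔ/.
Under (C)V(N), the unsyllabifiable consonants are /d/, /d/ (only a nasal (/m/, /n/, or /ŋ/) is licensed in coda position; onsets are limited to one consonant).
Inserting the epenthetic vowel yields /d/ → /do/, /d/ → /do/.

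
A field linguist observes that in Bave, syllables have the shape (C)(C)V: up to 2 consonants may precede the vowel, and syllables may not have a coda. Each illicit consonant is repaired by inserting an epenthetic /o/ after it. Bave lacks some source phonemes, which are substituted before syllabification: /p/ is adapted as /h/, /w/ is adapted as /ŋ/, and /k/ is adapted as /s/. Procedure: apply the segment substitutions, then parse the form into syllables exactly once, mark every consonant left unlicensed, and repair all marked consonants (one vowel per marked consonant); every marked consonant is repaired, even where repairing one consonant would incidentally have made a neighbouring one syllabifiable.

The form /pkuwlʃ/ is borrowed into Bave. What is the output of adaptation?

Substitution: /p/ → /h/, /k/ → /s/, /w/ → /ŋ/, giving /hsuŋlʃ/.
Under (C)(C)V, the unsyllabifiable consonants are /ŋ/, /l/, /ʃ/ (no codas are permitted; onsets may contain at most 2 consonants).
Each unlicensed consonant becomes the onset of a new syllable: /ŋ/ → /ŋo/, /l/ → /lo/, /ʃ/ → /ʃo/.

hsuŋoloʃo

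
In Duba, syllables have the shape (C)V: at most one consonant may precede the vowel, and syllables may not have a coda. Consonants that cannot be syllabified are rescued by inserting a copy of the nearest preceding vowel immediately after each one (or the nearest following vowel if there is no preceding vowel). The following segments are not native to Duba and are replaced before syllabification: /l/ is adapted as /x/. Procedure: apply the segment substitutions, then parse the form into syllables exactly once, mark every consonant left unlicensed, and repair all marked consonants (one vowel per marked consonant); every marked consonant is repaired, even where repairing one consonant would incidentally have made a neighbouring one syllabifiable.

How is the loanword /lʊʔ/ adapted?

xʊʔʊ

Substitution: /l/ → /x/, giving /xʊʔ/.
Under (C)V, the unsyllabifiable consonants are /ʔ/ (no codas are permitted; onsets are limited to one consonant).
Inserting the epenthetic vowel yields /ʔ/ → /ʔʊ/.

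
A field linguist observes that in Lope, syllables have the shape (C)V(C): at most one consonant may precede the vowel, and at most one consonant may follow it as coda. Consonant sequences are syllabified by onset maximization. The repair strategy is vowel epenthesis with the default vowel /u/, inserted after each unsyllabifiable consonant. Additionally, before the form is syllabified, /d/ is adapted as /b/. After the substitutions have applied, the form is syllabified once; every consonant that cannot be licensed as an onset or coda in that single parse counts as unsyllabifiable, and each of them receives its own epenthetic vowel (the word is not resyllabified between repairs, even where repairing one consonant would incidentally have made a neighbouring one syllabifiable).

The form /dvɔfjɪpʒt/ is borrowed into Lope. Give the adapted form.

buvɔfjɪpʒutu

Substitution: /d/ → /b/, giving /bvɔfjɪpʒt/.
Under (C)V(C), the unsyllabifiable consonants are /b/, /ʒ/, /t/ (at most one coda consonant is licensed; onsets are limited to one consonant).
Each unlicensed consonant becomes the onset of a new syllable: /b/ → /bu/, /ʒ/ → /ʒu/, /t/ → /tu/.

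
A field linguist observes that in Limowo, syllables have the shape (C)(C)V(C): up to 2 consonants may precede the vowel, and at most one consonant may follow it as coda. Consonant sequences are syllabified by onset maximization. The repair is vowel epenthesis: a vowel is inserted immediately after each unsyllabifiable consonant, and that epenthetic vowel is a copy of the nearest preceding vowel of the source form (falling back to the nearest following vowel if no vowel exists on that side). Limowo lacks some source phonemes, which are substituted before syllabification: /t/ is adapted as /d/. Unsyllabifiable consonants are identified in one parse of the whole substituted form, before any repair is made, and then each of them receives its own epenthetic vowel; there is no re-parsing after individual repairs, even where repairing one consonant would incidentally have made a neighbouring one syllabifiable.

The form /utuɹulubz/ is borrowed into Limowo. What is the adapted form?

Substitution: /t/ → /d/, giving /uduɹulubz/.
The consonants /z/ cannot be parsed into a legal (C)(C)V(C) syllable (at most one coda consonant is licensed; onsets may contain at most 2 consonants).
Inserting the epenthetic vowel yields /z/ → /zu/.

uduɹulubzu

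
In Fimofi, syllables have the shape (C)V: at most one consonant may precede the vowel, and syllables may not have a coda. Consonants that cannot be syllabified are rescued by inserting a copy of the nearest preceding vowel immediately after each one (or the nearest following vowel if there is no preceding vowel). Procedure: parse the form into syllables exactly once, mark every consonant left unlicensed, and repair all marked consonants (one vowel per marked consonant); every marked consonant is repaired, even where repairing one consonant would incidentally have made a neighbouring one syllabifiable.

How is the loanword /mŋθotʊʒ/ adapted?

moŋoθotʊʒʊ

The consonants /m/, /ŋ/, /ʒ/ cannot be parsed into a legal (C)V syllable (no codas are permitted; onsets are limited to one consonant).
Inserting the epenthetic vowel yields /m/ → /mo/, /ŋ/ → /ŋo/, /ʒ/ → /ʒʊ/.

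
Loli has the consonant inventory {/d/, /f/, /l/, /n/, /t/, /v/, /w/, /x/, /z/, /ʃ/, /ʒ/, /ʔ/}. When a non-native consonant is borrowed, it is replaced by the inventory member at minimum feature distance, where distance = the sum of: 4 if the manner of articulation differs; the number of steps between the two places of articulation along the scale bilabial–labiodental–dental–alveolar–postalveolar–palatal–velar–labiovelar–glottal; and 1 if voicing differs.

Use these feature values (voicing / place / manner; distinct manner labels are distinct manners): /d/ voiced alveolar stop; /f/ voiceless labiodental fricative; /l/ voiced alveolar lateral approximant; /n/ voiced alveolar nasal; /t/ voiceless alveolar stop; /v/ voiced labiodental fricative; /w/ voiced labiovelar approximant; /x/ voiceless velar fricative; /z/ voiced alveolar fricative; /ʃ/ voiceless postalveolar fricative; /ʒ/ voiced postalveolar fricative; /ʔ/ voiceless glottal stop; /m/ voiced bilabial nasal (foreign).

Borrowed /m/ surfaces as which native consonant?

/n/ is closest: same manner (nasal), place distance 3 (bilabial→alveolar), same voicing; total 3. Next closest is /v/ at distance 5.

n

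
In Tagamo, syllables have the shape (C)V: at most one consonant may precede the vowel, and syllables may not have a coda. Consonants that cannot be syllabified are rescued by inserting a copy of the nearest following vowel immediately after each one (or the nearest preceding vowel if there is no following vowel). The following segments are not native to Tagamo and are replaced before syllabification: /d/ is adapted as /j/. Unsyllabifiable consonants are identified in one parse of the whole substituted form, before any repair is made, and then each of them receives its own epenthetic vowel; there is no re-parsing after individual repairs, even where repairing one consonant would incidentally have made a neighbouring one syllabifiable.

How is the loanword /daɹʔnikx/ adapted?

jaɹiʔinikixi

Substitution: /d/ → /j/, giving /jaɹʔnikx/.
Under (C)V, the unsyllabifiable consonants are /ɹ/, /ʔ/, /k/, /x/ (no codas are permitted; onsets are limited to one consonant).
Epenthesis after each stranded consonant: /ɹ/ → /ɹi/, /ʔ/ → /ʔi/, /k/ → /ki/, /x/ → /xi/.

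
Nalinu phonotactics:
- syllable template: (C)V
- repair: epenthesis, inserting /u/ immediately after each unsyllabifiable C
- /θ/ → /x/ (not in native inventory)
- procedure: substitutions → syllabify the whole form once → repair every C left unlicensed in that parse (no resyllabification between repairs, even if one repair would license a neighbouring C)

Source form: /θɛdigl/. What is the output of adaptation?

xɛdigulu

Substitution: /θ/ → /x/, giving /xɛdigl/.
Under (C)V, the unsyllabifiable consonants are /g/, /l/ (no codas are permitted; onsets are limited to one consonant).
Each unlicensed consonant becomes the onset of a new syllable: /g/ → /gu/, /l/ → /lu/.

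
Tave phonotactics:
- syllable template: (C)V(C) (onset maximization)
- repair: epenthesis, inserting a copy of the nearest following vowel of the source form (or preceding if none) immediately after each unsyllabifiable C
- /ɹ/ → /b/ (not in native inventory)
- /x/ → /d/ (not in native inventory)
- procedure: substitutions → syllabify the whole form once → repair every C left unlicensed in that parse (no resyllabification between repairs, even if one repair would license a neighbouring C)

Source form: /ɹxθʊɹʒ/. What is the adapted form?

bʊdʊθʊbʒʊ

Substitution: /ɹ/ → /b/, /x/ → /d/, giving /bdθʊbʒ/.
The consonants /b/, /d/, /ʒ/ cannot be parsed into a legal (C)V(C) syllable (at most one coda consonant is licensed; onsets are limited to one consonant).
Each unlicensed consonant becomes the onset of a new syllable: /b/ → /bʊ/, /d/ → /dʊ/, /ʒ/ → /ʒʊ/.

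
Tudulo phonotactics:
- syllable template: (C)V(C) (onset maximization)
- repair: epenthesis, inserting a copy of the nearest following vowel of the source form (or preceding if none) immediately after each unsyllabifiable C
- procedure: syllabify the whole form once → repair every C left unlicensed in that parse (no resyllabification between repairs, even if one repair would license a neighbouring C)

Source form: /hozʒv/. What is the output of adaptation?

hozʒovo

The consonants /ʒ/, /v/ cannot be parsed into a legal (C)V(C) syllable (at most one coda consonant is licensed; onsets are limited to one consonant).
Epenthesis after each stranded consonant: /ʒ/ → /ʒo/, /v/ → /vo/.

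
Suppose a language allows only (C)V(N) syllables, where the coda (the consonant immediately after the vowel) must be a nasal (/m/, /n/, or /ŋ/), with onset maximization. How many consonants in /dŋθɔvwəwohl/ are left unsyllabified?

Under (C)V(N), the unsyllabifiable consonants are /d/, /ŋ/, /v/, /h/, /l/ (only a nasal (/m/, /n/, or /ŋ/) is licensed in coda position; onsets are limited to one consonant).

5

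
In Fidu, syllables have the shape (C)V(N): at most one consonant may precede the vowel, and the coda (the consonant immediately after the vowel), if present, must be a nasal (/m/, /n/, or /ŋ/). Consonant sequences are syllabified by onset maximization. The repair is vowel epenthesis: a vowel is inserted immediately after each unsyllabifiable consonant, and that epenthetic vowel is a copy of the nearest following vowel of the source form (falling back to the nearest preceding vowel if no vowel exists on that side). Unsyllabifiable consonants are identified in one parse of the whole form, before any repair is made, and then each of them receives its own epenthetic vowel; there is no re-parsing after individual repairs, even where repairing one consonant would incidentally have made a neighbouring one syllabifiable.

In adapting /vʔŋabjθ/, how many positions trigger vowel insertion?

The unsyllabifiable consonants are /v/, /ʔ/, /b/, /j/, /θ/; each receives one epenthetic vowel.

5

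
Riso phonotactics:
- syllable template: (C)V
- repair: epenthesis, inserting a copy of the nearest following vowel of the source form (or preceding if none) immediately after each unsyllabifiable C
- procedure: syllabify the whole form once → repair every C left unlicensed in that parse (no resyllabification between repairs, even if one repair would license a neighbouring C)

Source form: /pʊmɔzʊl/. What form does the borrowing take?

pʊmɔzʊlʊ

Under (C)V, the unsyllabifiable consonants are /l/ (no codas are permitted; onsets are limited to one consonant).
Inserting the epenthetic vowel yields /l/ → /lʊ/.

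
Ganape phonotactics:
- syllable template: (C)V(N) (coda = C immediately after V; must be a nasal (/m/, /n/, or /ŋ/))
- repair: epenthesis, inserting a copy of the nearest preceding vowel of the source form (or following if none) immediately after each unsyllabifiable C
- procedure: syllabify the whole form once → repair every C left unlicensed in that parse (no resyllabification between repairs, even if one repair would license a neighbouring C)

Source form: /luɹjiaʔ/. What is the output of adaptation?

luɹujiaʔa

The consonants /ɹ/, /ʔ/ cannot be parsed into a legal (C)V(N) syllable (only a nasal (/m/, /n/, or /ŋ/) is licensed in coda position; onsets are limited to one consonant).
Inserting the epenthetic vowel yields /ɹ/ → /ɹu/, /ʔ/ → /ʔa/.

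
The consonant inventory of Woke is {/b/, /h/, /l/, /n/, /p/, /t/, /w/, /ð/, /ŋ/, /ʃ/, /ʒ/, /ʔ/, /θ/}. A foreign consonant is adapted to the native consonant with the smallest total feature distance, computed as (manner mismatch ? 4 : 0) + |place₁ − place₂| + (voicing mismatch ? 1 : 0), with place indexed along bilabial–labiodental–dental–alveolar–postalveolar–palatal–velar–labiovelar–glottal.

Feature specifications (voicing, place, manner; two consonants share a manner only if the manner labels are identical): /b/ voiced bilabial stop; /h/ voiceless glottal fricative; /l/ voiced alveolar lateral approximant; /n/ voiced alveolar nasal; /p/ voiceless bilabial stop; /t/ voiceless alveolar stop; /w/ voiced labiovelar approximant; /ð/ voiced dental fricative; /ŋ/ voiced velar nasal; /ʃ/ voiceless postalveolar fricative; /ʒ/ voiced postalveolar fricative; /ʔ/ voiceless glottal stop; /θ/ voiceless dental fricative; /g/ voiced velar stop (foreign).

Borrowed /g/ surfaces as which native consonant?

ʔ

/ʔ/ is closest: same manner (stop), place distance 2 (velar→glottal), voicing differs (+1); total 3. Next closest is /t/ at distance 4.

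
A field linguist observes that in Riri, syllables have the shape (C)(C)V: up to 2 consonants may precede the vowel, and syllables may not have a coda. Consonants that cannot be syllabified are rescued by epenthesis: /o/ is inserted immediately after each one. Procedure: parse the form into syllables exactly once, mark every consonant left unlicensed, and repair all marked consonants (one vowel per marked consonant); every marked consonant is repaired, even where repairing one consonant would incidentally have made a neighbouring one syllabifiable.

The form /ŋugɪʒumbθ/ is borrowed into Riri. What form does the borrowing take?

ŋugɪʒumoboθo

Syllabifying with onset maximization leaves /m/, /b/, /θ/ stranded (no codas are permitted; onsets may contain at most 2 consonants).
Inserting the epenthetic vowel yields /m/ → /mo/, /b/ → /bo/, /θ/ → /θo/.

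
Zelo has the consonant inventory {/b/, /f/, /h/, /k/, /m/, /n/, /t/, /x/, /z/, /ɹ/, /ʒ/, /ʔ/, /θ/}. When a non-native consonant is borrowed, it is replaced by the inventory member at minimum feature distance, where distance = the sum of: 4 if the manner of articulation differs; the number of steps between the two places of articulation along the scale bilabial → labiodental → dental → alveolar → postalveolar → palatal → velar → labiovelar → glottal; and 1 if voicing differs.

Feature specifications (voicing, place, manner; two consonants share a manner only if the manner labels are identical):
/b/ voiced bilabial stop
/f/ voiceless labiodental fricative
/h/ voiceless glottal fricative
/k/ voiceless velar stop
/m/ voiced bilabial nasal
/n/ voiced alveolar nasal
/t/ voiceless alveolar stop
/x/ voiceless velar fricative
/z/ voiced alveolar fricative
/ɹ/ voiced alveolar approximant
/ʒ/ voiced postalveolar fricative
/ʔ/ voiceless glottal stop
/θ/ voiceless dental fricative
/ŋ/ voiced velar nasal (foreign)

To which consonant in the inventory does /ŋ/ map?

n

/n/ is closest: same manner (nasal), place distance 3 (velar→alveolar), same voicing; total 3. Next closest is /k/ at distance 5.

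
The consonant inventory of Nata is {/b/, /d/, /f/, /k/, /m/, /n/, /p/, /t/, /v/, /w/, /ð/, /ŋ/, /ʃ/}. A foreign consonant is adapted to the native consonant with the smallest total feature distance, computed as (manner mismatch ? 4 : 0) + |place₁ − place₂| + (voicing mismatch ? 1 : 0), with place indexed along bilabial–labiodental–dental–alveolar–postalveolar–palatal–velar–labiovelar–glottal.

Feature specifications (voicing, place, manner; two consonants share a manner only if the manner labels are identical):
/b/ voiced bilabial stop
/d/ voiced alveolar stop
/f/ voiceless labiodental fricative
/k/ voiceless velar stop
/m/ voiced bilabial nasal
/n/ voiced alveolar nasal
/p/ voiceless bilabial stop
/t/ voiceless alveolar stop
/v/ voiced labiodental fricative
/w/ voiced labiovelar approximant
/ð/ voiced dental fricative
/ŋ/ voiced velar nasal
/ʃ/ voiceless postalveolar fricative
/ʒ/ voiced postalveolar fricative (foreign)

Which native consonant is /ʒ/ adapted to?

/ʃ/ is closest: same manner (fricative), place distance 0 (postalveolar→postalveolar), voicing differs (+1); total 1. Next closest is /ð/ at distance 2.

ʃ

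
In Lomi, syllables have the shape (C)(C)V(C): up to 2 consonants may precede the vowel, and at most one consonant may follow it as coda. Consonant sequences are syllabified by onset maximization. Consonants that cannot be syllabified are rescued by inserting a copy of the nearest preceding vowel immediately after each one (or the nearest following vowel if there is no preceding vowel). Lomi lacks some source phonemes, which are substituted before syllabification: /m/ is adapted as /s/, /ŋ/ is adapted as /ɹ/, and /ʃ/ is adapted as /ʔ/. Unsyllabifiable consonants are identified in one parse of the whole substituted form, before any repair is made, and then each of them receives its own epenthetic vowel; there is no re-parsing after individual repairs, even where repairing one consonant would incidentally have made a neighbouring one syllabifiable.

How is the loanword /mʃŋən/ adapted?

Substitution: /m/ → /s/, /ʃ/ → /ʔ/, /ŋ/ → /ɹ/, giving /sʔɹən/.
The consonants /s/ cannot be parsed into a legal (C)(C)V(C) syllable (at most one coda consonant is licensed; onsets may contain at most 2 consonants).
Inserting the epenthetic vowel yields /s/ → /sə/.

səʔɹən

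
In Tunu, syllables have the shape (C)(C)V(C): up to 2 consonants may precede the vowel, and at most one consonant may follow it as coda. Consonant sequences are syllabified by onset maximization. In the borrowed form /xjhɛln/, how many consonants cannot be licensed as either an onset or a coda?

2

Under (C)(C)V(C), the unsyllabifiable consonants are /x/, /n/ (at most one coda consonant is licensed; onsets may contain at most 2 consonants).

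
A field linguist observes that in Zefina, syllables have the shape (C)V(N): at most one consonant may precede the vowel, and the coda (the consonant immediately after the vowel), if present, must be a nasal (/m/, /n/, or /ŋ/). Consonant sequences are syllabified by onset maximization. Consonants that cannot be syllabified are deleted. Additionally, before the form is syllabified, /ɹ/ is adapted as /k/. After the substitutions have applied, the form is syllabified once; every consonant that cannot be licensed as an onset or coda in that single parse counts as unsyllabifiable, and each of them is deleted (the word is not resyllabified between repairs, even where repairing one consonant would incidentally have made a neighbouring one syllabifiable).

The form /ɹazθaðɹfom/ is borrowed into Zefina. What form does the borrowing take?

kaθafom

Substitution: /ɹ/ → /k/, giving /kazθaðkfom/.
The consonants /z/, /ð/, /k/ cannot be parsed into a legal (C)V(N) syllable (only a nasal (/m/, /n/, or /ŋ/) is licensed in coda position; onsets are limited to one consonant).
Deletion applies to /z/, /ð/, /k/.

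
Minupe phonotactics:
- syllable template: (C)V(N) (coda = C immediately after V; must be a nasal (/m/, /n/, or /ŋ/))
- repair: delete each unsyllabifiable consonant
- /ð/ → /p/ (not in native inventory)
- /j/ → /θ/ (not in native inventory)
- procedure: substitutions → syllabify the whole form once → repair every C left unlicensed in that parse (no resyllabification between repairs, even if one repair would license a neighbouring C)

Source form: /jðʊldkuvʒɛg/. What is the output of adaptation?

Substitution: /j/ → /θ/, /ð/ → /p/, giving /θpʊldkuvʒɛg/.
Syllabifying with onset maximization leaves /θ/, /l/, /d/, /v/, /g/ stranded (only a nasal (/m/, /n/, or /ŋ/) is licensed in coda position; onsets are limited to one consonant).
Each unlicensed consonant is deleted: /θ/, /l/, /d/, /v/, /g/.

pʊkuʒɛ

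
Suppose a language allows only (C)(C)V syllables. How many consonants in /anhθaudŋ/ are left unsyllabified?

3

Under (C)(C)V, the unsyllabifiable consonants are /n/, /d/, /ŋ/ (no codas are permitted; onsets may contain at most 2 consonants).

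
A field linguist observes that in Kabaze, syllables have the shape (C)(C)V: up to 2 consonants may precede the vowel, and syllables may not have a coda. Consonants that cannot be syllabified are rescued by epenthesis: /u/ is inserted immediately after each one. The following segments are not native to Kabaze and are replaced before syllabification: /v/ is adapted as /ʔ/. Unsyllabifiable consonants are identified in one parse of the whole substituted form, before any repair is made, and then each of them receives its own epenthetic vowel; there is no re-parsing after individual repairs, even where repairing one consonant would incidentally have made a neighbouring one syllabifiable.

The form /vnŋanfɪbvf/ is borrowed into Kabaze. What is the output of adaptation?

Substitution: /v/ → /ʔ/, giving /ʔnŋanfɪbʔf/.
Under (C)(C)V, the unsyllabifiable consonants are /ʔ/, /b/, /ʔ/, /f/ (no codas are permitted; onsets may contain at most 2 consonants).
Inserting the epenthetic vowel yields /ʔ/ → /ʔu/, /b/ → /bu/, /ʔ/ → /ʔu/, /f/ → /fu/.

ʔunŋanfɪbuʔufu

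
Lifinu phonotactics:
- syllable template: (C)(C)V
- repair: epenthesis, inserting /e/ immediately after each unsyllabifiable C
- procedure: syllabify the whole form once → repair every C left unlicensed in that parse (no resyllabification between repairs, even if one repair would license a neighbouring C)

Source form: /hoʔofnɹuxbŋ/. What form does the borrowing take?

hoʔofenɹuxebeŋe

Syllabifying with onset maximization leaves /f/, /x/, /b/, /ŋ/ stranded (no codas are permitted; onsets may contain at most 2 consonants).
Inserting the epenthetic vowel yields /f/ → /fe/, /x/ → /xe/, /b/ → /be/, /ŋ/ → /ŋe/.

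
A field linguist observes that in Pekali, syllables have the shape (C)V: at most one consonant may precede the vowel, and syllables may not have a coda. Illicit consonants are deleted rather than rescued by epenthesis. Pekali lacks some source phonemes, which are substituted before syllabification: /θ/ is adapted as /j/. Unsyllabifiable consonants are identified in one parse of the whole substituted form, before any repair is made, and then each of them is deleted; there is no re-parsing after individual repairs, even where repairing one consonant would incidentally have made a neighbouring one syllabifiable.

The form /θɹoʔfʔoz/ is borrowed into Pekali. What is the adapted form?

ɹoʔo

Substitution: /θ/ → /j/, giving /jɹoʔfʔoz/.
Syllabifying with onset maximization leaves /j/, /ʔ/, /f/, /z/ stranded (no codas are permitted; onsets are limited to one consonant).
Each unlicensed consonant is deleted: /j/, /ʔ/, /f/, /z/.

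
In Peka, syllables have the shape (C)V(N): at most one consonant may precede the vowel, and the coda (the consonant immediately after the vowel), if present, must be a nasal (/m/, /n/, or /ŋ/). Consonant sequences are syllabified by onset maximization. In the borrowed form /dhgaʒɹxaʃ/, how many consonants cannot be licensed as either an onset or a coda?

The consonants /d/, /h/, /ʒ/, /ɹ/, /ʃ/ cannot be parsed into a legal (C)V(N) syllable (only a nasal (/m/, /n/, or /ŋ/) is licensed in coda position; onsets are limited to one consonant).

5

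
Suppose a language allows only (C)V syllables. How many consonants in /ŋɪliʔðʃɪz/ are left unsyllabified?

The consonants /ʔ/, /ð/, /z/ cannot be parsed into a legal (C)V syllable (no codas are permitted; onsets are limited to one consonant).

3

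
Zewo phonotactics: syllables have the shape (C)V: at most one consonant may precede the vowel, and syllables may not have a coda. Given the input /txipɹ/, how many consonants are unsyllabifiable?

The consonants /t/, /p/, /ɹ/ cannot be parsed into a legal (C)V syllable (no codas are permitted; onsets are limited to one consonant).

3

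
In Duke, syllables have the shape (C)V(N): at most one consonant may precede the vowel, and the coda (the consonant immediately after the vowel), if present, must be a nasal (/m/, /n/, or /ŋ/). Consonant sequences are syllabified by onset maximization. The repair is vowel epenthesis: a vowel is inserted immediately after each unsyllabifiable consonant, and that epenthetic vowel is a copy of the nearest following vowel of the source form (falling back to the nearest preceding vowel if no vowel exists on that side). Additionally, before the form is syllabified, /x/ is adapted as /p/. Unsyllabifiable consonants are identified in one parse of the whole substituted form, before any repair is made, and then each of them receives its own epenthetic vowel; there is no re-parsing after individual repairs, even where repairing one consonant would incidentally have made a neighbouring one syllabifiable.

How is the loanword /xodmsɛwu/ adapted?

podɛmɛsɛwu

Substitution: /x/ → /p/, giving /podmsɛwu/.
The consonants /d/, /m/ cannot be parsed into a legal (C)V(N) syllable (only a nasal (/m/, /n/, or /ŋ/) is licensed in coda position; onsets are limited to one consonant).
Epenthesis after each stranded consonant: /d/ → /dɛ/, /m/ → /mɛ/.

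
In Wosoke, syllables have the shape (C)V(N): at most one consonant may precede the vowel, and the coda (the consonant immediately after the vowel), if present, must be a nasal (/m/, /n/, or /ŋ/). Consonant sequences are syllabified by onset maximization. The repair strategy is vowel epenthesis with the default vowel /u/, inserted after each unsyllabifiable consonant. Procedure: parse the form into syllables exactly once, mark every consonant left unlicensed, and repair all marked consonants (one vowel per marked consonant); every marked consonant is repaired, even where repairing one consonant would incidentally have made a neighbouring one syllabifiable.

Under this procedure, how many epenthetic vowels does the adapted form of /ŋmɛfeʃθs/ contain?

4

The unsyllabifiable consonants are /ŋ/, /ʃ/, /θ/, /s/; each receives one epenthetic vowel.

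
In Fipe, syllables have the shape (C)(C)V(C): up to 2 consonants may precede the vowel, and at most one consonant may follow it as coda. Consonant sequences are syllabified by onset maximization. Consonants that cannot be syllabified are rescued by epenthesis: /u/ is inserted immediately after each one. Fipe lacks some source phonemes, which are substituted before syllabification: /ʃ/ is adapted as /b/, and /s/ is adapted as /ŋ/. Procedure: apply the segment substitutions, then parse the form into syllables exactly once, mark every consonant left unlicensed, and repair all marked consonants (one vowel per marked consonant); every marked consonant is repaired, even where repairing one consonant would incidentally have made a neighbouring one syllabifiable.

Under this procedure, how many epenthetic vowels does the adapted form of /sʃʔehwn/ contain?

After substitution the input is /ŋbʔehwn/.
The unsyllabifiable consonants are /ŋ/, /w/, /n/; each receives one epenthetic vowel.

3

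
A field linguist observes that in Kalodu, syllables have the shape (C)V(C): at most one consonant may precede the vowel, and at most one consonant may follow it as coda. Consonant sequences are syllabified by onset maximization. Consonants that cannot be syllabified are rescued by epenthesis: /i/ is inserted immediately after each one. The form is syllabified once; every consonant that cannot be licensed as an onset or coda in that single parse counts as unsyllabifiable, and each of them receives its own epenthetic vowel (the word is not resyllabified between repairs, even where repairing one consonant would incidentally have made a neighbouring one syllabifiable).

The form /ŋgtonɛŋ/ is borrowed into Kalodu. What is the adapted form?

ŋigitonɛŋ

Syllabifying with onset maximization leaves /ŋ/, /g/ stranded (at most one coda consonant is licensed; onsets are limited to one consonant).
Each unlicensed consonant becomes the onset of a new syllable: /ŋ/ → /ŋi/, /g/ → /gi/.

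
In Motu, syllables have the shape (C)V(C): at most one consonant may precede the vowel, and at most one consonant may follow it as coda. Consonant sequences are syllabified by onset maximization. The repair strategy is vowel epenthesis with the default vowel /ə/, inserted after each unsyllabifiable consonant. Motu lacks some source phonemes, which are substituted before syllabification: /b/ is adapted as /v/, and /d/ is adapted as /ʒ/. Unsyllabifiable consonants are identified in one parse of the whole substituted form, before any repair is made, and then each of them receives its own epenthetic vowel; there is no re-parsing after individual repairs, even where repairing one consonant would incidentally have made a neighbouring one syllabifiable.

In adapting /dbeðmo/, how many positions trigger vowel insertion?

After substitution the input is /ʒveðmo/.
The unsyllabifiable consonants are /ʒ/; each receives one epenthetic vowel.

1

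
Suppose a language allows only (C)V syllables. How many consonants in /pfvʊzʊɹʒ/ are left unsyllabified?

4

The consonants /p/, /f/, /ɹ/, /ʒ/ cannot be parsed into a legal (C)V syllable (no codas are permitted; onsets are limited to one consonant).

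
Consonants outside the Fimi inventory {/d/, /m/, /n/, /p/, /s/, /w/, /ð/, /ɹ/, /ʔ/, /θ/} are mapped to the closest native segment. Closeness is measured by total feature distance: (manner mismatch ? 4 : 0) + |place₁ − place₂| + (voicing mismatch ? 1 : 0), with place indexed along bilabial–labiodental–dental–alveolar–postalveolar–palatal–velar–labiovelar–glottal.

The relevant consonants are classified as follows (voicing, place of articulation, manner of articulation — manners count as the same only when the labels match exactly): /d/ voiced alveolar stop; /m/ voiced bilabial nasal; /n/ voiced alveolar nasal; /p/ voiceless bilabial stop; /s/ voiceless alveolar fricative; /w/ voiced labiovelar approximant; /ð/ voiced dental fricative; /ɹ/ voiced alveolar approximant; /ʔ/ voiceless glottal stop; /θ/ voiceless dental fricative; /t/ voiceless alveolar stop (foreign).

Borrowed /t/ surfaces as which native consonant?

d

/d/ is closest: same manner (stop), place distance 0 (alveolar→alveolar), voicing differs (+1); total 1. Next closest is /p/ at distance 3.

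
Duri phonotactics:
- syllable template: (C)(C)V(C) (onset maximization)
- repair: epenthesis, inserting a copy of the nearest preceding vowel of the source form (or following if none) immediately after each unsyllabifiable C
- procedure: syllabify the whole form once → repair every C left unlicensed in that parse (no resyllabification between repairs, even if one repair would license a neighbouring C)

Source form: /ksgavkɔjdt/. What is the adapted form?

Syllabifying with onset maximization leaves /k/, /d/, /t/ stranded (at most one coda consonant is licensed; onsets may contain at most 2 consonants).
Each unlicensed consonant becomes the onset of a new syllable: /k/ → /ka/, /d/ → /dɔ/, /t/ → /tɔ/.

kasgavkɔjdɔtɔ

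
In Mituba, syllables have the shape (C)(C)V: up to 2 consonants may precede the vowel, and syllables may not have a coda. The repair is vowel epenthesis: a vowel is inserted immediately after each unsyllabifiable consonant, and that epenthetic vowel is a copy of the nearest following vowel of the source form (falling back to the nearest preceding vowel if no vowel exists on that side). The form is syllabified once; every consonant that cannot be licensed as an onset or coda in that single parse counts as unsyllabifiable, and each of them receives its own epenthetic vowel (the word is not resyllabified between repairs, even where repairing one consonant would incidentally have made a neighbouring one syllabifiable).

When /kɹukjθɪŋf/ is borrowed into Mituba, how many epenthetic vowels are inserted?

The unsyllabifiable consonants are /k/, /ŋ/, /f/; each receives one epenthetic vowel.

3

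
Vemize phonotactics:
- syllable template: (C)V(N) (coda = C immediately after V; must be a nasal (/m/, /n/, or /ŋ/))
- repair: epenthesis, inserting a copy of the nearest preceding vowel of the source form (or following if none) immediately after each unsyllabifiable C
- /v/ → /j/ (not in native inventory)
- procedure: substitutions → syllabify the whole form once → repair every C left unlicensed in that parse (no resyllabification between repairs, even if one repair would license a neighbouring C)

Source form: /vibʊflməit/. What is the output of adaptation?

Substitution: /v/ → /j/, giving /jibʊflməit/.
The consonants /f/, /l/, /t/ cannot be parsed into a legal (C)V(N) syllable (only a nasal (/m/, /n/, or /ŋ/) is licensed in coda position; onsets are limited to one consonant).
Inserting the epenthetic vowel yields /f/ → /fʊ/, /l/ → /lʊ/, /t/ → /ti/.

jibʊfʊlʊməiti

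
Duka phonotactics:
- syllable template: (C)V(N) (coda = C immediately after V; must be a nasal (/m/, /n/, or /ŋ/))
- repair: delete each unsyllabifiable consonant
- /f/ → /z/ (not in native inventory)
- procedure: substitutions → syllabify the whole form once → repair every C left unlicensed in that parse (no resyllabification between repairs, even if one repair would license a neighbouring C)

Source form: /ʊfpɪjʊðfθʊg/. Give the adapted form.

ʊpɪjʊθʊ

Substitution: /f/ → /z/, giving /ʊzpɪjʊðzθʊg/.
Syllabifying with onset maximization leaves /z/, /ð/, /z/, /g/ stranded (only a nasal (/m/, /n/, or /ŋ/) is licensed in coda position; onsets are limited to one consonant).
Deletion applies to /z/, /ð/, /z/, /g/.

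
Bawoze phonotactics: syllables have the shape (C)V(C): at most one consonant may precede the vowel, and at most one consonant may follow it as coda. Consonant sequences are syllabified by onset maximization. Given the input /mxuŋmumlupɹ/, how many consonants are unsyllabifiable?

Under (C)V(C), the unsyllabifiable consonants are /m/, /ɹ/ (at most one coda consonant is licensed; onsets are limited to one consonant).

2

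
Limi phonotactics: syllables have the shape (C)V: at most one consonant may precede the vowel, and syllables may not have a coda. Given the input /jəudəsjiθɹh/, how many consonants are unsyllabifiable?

Syllabifying with onset maximization leaves /s/, /θ/, /ɹ/, /h/ stranded (no codas are permitted; onsets are limited to one consonant).

4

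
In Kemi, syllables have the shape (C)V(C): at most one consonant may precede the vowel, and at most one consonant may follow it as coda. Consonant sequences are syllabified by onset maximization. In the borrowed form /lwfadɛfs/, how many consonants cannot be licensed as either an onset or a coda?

Under (C)V(C), the unsyllabifiable consonants are /l/, /w/, /s/ (at most one coda consonant is licensed; onsets are limited to one consonant).

3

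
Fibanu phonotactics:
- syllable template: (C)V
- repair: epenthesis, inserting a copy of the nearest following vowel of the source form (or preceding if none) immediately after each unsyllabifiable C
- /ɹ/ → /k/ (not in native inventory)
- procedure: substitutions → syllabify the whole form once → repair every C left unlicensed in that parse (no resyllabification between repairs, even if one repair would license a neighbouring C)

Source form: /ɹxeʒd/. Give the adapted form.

kexeʒede

Substitution: /ɹ/ → /k/, giving /kxeʒd/.
Syllabifying with onset maximization leaves /k/, /ʒ/, /d/ stranded (no codas are permitted; onsets are limited to one consonant).
Epenthesis after each stranded consonant: /k/ → /ke/, /ʒ/ → /ʒe/, /d/ → /de/.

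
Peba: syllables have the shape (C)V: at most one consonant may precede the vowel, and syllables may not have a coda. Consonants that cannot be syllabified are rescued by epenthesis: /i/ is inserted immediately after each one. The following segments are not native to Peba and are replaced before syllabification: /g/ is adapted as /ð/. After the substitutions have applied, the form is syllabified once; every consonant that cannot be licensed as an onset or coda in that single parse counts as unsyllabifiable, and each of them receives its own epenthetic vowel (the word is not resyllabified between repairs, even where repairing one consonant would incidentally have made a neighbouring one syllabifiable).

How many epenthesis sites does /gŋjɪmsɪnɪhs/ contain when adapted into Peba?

5

After substitution the input is /ðŋjɪmsɪnɪhs/.
The unsyllabifiable consonants are /ð/, /ŋ/, /m/, /h/, /s/; each receives one epenthetic vowel.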